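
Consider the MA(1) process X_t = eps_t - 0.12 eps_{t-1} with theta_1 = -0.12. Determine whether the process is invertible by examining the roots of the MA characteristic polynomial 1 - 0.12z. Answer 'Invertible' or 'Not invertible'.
\text{Invertible}

The MA(q) characteristic polynomial is P(z) = 1 - 0.12z.
Invertibility requires all roots to lie outside the unit circle, i.e. |z| > 1 for every root.
This is linear in z: 1 + (-0.12) z = 0  =>  z = -1/(-0.12) = 8.333333,  |z| = 8.333333.
Moduli of all roots: 8.3333.
All moduli strictly greater than 1? Yes.
Verdict: Invertible.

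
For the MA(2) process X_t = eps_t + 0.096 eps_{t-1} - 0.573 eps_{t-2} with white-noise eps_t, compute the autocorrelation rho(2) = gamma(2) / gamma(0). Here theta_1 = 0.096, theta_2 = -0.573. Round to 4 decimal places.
\rho(2) = -0.4284

For an MA(q) process with theta_0 = 1, the autocovariance is
  gamma(k) = sigma^2 * sum_{i=0..q-k} theta_i * theta_{i+k},
and rho(k) = gamma(k) / gamma(0). Sigma^2 cancels.
  numerator   = (1)*(-0.573) = -0.573.
  denominator = (1)^2 + (0.096)^2 + (-0.573)^2 = 1.337545.
  rho(2) = -0.573 / 1.337545 = -0.4284.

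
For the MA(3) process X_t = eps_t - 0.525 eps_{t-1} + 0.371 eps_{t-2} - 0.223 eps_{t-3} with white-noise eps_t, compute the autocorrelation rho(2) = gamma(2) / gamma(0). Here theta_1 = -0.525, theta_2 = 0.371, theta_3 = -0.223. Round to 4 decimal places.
\rho(2) = 0.3336

For an MA(q) process with theta_0 = 1, the autocovariance is
  gamma(k) = sigma^2 * sum_{i=0..q-k} theta_i * theta_{i+k},
and rho(k) = gamma(k) / gamma(0). Sigma^2 cancels.
  numerator   = (1)*(0.371) + (-0.525)*(-0.223) = 0.488075.
  denominator = (1)^2 + (-0.525)^2 + (0.371)^2 + (-0.223)^2 = 1.462995.
  rho(2) = 0.488075 / 1.462995 = 0.3336.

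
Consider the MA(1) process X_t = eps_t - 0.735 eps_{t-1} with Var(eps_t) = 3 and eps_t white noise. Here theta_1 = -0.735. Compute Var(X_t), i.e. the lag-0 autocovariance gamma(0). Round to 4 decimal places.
\gamma(0) = 4.6207

For an MA(q) process X_t = eps_t + sum_i theta_i eps_{t-i} with
Var(eps_t) = sigma^2, the variance is
  gamma(0) = sigma^2 * (1 + sum_i theta_i^2).
  sum_i theta_i^2 = (-0.735)^2 = 0.540225.
  gamma(0) = 3 * (1 + 0.540225) = 3 * 1.540225 = 4.620675, which rounds to 4.6207.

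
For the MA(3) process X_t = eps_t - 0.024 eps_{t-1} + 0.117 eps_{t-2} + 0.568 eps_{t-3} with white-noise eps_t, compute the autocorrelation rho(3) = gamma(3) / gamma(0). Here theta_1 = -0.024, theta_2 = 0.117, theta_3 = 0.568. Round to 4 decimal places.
\rho(3) = 0.4249

For an MA(q) process with theta_0 = 1, the autocovariance is
  gamma(k) = sigma^2 * sum_{i=0..q-k} theta_i * theta_{i+k},
and rho(k) = gamma(k) / gamma(0). Sigma^2 cancels.
  numerator   = (1)*(0.568) = 0.568.
  denominator = (1)^2 + (-0.024)^2 + (0.117)^2 + (0.568)^2 = 1.336889.
  rho(3) = 0.568 / 1.336889 = 0.4249.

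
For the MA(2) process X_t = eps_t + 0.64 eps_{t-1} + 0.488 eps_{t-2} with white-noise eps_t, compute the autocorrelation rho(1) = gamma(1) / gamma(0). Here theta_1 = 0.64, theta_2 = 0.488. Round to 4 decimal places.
\rho(1) = 0.5780

For an MA(q) process with theta_0 = 1, the autocovariance is
  gamma(k) = sigma^2 * sum_{i=0..q-k} theta_i * theta_{i+k},
and rho(k) = gamma(k) / gamma(0). Sigma^2 cancels.
  numerator   = (1)*(0.64) + (0.64)*(0.488) = 0.95232.
  denominator = (1)^2 + (0.64)^2 + (0.488)^2 = 1.647744.
  rho(1) = 0.95232 / 1.647744 = 0.5780.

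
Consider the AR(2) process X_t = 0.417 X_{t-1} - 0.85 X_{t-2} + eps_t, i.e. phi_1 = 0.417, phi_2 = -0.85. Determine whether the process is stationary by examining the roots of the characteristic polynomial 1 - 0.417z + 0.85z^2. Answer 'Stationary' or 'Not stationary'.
\text{Stationary}

The AR(p) characteristic polynomial is P(z) = 1 - 0.417z + 0.85z^2.
Stationarity requires all roots to lie outside the unit circle, i.e. |z| > 1 for every root.
Set 1 + (-0.417) z + (0.85) z^2 = 0, i.e. a z^2 + b z + c = 0 with a = 0.85, b = -0.417, c = 1.
Discriminant D = b^2 - 4ac = (-0.417)^2 - 4*(0.85)*1 = 0.173889 - (3.4) = -3.226111.
D < 0, so the roots are the complex-conjugate pair z = (-b +/- i sqrt(-D)) / (2a) = 0.2453 +/- 1.0566i.
For a conjugate pair |z|^2 = z * conj(z) = (product of roots) = c/a = 1/(0.85) = 1.176471, so |z| = sqrt(1.176471) = 1.0847 for both roots.
Moduli of all roots: 1.0847, 1.0847.
All moduli strictly greater than 1? Yes.
Verdict: Stationary.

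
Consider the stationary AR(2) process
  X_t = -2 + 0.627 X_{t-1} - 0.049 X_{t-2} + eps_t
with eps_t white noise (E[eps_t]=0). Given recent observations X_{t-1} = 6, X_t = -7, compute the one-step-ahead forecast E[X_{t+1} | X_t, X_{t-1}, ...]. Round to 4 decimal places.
E[X_{t+1} \mid \mathcal F_t] = -6.6830

For an AR(p) model X_t = c + sum_i phi_i X_{t-i} + eps_t, the
one-step-ahead conditional mean is
  E[X_{t+1} | X_t, ...] = c + sum_i phi_i X_{t+1-i}.
Substitute known values:
  E[X_{t+1} | ...] = -2 + (0.627) * (-7) + (-0.049) * (6)
                   = -6.6830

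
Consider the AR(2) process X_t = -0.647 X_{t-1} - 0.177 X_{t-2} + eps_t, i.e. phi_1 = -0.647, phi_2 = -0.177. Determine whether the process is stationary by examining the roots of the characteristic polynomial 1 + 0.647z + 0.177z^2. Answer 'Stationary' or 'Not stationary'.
\text{Stationary}

The AR(p) characteristic polynomial is P(z) = 1 + 0.647z + 0.177z^2.
Stationarity requires all roots to lie outside the unit circle, i.e. |z| > 1 for every root.
Set 1 + (0.647) z + (0.177) z^2 = 0, i.e. a z^2 + b z + c = 0 with a = 0.177, b = 0.647, c = 1.
Discriminant D = b^2 - 4ac = (0.647)^2 - 4*(0.177)*1 = 0.418609 - (0.708) = -0.289391.
D < 0, so the roots are the complex-conjugate pair z = (-b +/- i sqrt(-D)) / (2a) = -1.8277 +/- 1.5196i.
For a conjugate pair |z|^2 = z * conj(z) = (product of roots) = c/a = 1/(0.177) = 5.649718, so |z| = sqrt(5.649718) = 2.3769 for both roots.
Moduli of all roots: 2.3769, 2.3769.
All moduli strictly greater than 1? Yes.
Verdict: Stationary.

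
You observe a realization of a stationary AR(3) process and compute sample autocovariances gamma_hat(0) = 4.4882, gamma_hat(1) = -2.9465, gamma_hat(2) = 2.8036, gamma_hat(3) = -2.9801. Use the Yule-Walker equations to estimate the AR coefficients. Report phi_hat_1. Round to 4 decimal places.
\hat\phi_{1} = -0.3180

The Yule-Walker equations for an AR(p) process read, in matrix form,
  Gamma_p phi = r_p,   with   (Gamma_p)_{ij} = gamma(|i - j|),
                       (r_p)_i = gamma(i),   i,j = 1..p.
Substitute the sample gammas (Toeplitz matrix and right-hand side of size 3):
  Gamma_p = [[4.4882, -2.9465, 2.8036], [-2.9465, 4.4882, -2.9465], [2.8036, -2.9465, 4.4882]]
  r_p     = [-2.9465, 2.8036, -2.9801]
Written out (R1..R3):
  (R1) 4.4882 phi_1 - 2.9465 phi_2 + 2.8036 phi_3 = -2.9465
  (R2) -2.9465 phi_1 + 4.4882 phi_2 - 2.9465 phi_3 = 2.8036
  (R3) 2.8036 phi_1 - 2.9465 phi_2 + 4.4882 phi_3 = -2.9801
Gaussian elimination:
  R2 <- R2 - (-2.9465/4.4882) R1 = R2 - (-0.656499) R1:  2.553825 phi_2 - 1.105939 phi_3 = 0.869225
  R3 <- R3 - (2.8036/4.4882) R1 = R3 - (0.62466) R1:  -1.105939 phi_2 + 2.736903 phi_3 = -1.139539
  R3 <- R3 - (-1.105939/2.553825) R2 = R3 - (-0.433052) R2:  2.257974 phi_3 = -0.763119
Back-substitution:
  phi_hat_3 = -0.763119 / 2.257974 = -0.337966
  phi_hat_2 = (0.869225 - (-1.105939)(-0.337966)) / 2.553825 = 0.194005
  phi_hat_1 = (-2.9465 - (-2.9465)(0.194005) - (2.8036)(-0.337966)) / 4.4882 = -0.318021
So phi_hat = [-0.3180, 0.1940, -0.3380].
Therefore phi_hat_1 = -0.3180.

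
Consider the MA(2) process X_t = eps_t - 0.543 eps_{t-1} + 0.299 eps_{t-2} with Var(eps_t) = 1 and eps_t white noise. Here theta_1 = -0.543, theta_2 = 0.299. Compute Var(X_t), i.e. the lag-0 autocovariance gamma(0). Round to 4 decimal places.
\gamma(0) = 1.3843

For an MA(q) process X_t = eps_t + sum_i theta_i eps_{t-i} with
Var(eps_t) = sigma^2, the variance is
  gamma(0) = sigma^2 * (1 + sum_i theta_i^2).
  sum_i theta_i^2 = (-0.543)^2 + (0.299)^2 = 0.294849 + 0.089401 = 0.38425.
  gamma(0) = 1 * (1 + 0.38425) = 1 * 1.38425 = 1.38425, which rounds to 1.3843.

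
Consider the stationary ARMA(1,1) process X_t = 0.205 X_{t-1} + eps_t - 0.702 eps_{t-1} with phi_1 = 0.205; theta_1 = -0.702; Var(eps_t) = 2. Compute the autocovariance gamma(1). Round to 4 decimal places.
\gamma(1) = -0.8883

Multiply the model equation by X_{t-k} and take expectations. With theta_0 = psi_0 = 1 and psi_j the MA(infinity) weights, this gives
  gamma(k) - sum_i phi_i gamma(k-i) = c_k,
  c_k = sigma^2 * sum_{j=k..q} theta_j psi_{j-k}   (c_k = 0 for k > q),
using gamma(-m) = gamma(m).
psi-weights needed (psi_j = theta_j + sum_i phi_i psi_{j-i}):
  psi_1 = theta_1 + phi_1 = -0.702 + (0.205) = -0.497
Right-hand sides:
  c_0 = sigma^2 (1 + theta_1 psi_1) = 2 * (1 + (-0.702)(-0.497)) = 2 * 1.348894 = 2.697788
  c_1 = sigma^2 theta_1 = 2 * (-0.702) = -1.404
  c_2 = 0
Equations for k = 0 and k = 1 (AR order 1):
  gamma(0) = phi_1 gamma(1) + c_0
  gamma(1) = phi_1 gamma(0) + c_1
Substituting the second into the first: gamma(0) (1 - phi_1^2) = c_0 + phi_1 c_1, so
  gamma(0) = (c_0 + phi_1 c_1) / (1 - phi_1^2) = (2.697788 + (0.205)(-1.404)) / (1 - (0.205)^2) = 2.409968 / 0.957975 = 2.51569.
  gamma(1) = phi_1 gamma(0) + c_1 = (0.205)(2.51569) + (-1.404) = -0.888284.
Therefore gamma(1) = -0.8883 (to 4 decimal places).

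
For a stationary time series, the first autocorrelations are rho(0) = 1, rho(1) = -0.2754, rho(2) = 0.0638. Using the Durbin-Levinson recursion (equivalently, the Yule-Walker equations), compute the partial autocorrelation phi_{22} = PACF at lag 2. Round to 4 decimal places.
\phi_{22} = -0.0130

The PACF at lag k is phi_{kk}, the last component of the solution
to the Yule-Walker system G_k phi = r_k where
  (G_k)_{ij} = rho(|i - j|), (r_k)_i = rho(i), i,j = 1..k.
Equivalently, Durbin-Levinson gives phi_{kk} iteratively:
  phi_{11} = rho(1)
  phi_{kk} = [rho(k) - sum_{j=1..k-1} phi_{k-1,j} rho(k-j)]
            / [1 - sum_{j=1..k-1} phi_{k-1,j} rho(j)],
  phi_{k,j} = phi_{k-1,j} - phi_{kk} phi_{k-1,k-j},  j = 1..k-1.
Step k = 1:
  phi_11 = rho(1) = -0.2754.
Step k = 2:
  phi_22 = [rho(2) - phi_11 rho(1)] / [1 - phi_11 rho(1)] = [0.0638 - (-0.2754)(-0.2754)] / [1 - (-0.2754)(-0.2754)]
         = -0.01204516 / 0.92415484 = -0.013.
Therefore phi_{22} = -0.0130.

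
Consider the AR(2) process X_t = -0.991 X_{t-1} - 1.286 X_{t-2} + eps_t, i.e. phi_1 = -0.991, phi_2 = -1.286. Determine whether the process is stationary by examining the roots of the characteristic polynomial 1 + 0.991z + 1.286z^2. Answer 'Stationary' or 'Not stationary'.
\text{Not stationary}

The AR(p) characteristic polynomial is P(z) = 1 + 0.991z + 1.286z^2.
Stationarity requires all roots to lie outside the unit circle, i.e. |z| > 1 for every root.
Set 1 + (0.991) z + (1.286) z^2 = 0, i.e. a z^2 + b z + c = 0 with a = 1.286, b = 0.991, c = 1.
Discriminant D = b^2 - 4ac = (0.991)^2 - 4*(1.286)*1 = 0.982081 - (5.144) = -4.161919.
D < 0, so the roots are the complex-conjugate pair z = (-b +/- i sqrt(-D)) / (2a) = -0.3853 +/- 0.7932i.
For a conjugate pair |z|^2 = z * conj(z) = (product of roots) = c/a = 1/(1.286) = 0.777605, so |z| = sqrt(0.777605) = 0.8818 for both roots.
Moduli of all roots: 0.8818, 0.8818.
All moduli strictly greater than 1? No.
Verdict: Not stationary.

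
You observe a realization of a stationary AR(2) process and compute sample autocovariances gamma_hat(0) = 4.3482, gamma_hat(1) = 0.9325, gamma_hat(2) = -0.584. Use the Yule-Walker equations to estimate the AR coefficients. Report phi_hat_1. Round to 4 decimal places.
\hat\phi_{1} = 0.2550

The Yule-Walker equations for an AR(p) process read, in matrix form,
  Gamma_p phi = r_p,   with   (Gamma_p)_{ij} = gamma(|i - j|),
                       (r_p)_i = gamma(i),   i,j = 1..p.
Substitute the sample gammas (Toeplitz matrix and right-hand side of size 2):
  Gamma_p = [[4.3482, 0.9325], [0.9325, 4.3482]]
  r_p     = [0.9325, -0.584]
Written out:
  4.3482 phi_1 + 0.9325 phi_2 = 0.9325
  0.9325 phi_1 + 4.3482 phi_2 = -0.584
Solve by Cramer's rule:
  det = gamma(0)^2 - gamma(1)^2 = (4.3482)^2 - (0.9325)^2 = 18.90684324 - 0.86955625 = 18.03728699
  phi_hat_1 = [gamma(1) gamma(0) - gamma(1) gamma(2)] / det = [(0.9325)(4.3482) - (0.9325)(-0.584)] / 18.03728699 = 4.5992765 / 18.03728699 = 0.255
  phi_hat_2 = [gamma(0) gamma(2) - gamma(1)^2] / det = [(4.3482)(-0.584) - (0.9325)^2] / 18.03728699 = -3.40890505 / 18.03728699 = -0.189
So phi_hat = [0.2550, -0.1890].
Therefore phi_hat_1 = 0.2550.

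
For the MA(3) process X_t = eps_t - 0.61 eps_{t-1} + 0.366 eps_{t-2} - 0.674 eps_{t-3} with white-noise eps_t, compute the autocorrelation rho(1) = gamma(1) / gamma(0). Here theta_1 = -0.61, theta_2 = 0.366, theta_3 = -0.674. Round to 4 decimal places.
\rho(1) = -0.5509

For an MA(q) process with theta_0 = 1, the autocovariance is
  gamma(k) = sigma^2 * sum_{i=0..q-k} theta_i * theta_{i+k},
and rho(k) = gamma(k) / gamma(0). Sigma^2 cancels.
  numerator   = (1)*(-0.61) + (-0.61)*(0.366) + (0.366)*(-0.674) = -1.079944.
  denominator = (1)^2 + (-0.61)^2 + (0.366)^2 + (-0.674)^2 = 1.960332.
  rho(1) = -1.079944 / 1.960332 = -0.5509.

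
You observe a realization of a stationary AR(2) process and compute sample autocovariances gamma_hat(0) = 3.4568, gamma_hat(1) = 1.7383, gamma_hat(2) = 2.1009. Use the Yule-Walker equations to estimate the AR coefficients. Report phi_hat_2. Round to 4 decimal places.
\hat\phi_{2} = 0.4750

The Yule-Walker equations for an AR(p) process read, in matrix form,
  Gamma_p phi = r_p,   with   (Gamma_p)_{ij} = gamma(|i - j|),
                       (r_p)_i = gamma(i),   i,j = 1..p.
Substitute the sample gammas (Toeplitz matrix and right-hand side of size 2):
  Gamma_p = [[3.4568, 1.7383], [1.7383, 3.4568]]
  r_p     = [1.7383, 2.1009]
Written out:
  3.4568 phi_1 + 1.7383 phi_2 = 1.7383
  1.7383 phi_1 + 3.4568 phi_2 = 2.1009
Solve by Cramer's rule:
  det = gamma(0)^2 - gamma(1)^2 = (3.4568)^2 - (1.7383)^2 = 11.94946624 - 3.02168689 = 8.92777935
  phi_hat_1 = [gamma(1) gamma(0) - gamma(1) gamma(2)] / det = [(1.7383)(3.4568) - (1.7383)(2.1009)] / 8.92777935 = 2.35696097 / 8.92777935 = 0.264
  phi_hat_2 = [gamma(0) gamma(2) - gamma(1)^2] / det = [(3.4568)(2.1009) - (1.7383)^2] / 8.92777935 = 4.24070423 / 8.92777935 = 0.475
So phi_hat = [0.2640, 0.4750].
Therefore phi_hat_2 = 0.4750.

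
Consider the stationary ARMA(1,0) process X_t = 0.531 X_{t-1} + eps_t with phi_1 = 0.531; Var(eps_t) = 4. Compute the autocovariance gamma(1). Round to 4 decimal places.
\gamma(1) = 2.9581

Multiply the model equation by X_{t-k} and take expectations. With theta_0 = psi_0 = 1 and psi_j the MA(infinity) weights, this gives
  gamma(k) - sum_i phi_i gamma(k-i) = c_k,
  c_k = sigma^2 * sum_{j=k..q} theta_j psi_{j-k}   (c_k = 0 for k > q),
using gamma(-m) = gamma(m).
Pure AR (q = 0): c_0 = sigma^2 = 4, c_k = 0 for k >= 1.
Equations for k = 0 and k = 1 (AR order 1):
  gamma(0) = phi_1 gamma(1) + c_0
  gamma(1) = phi_1 gamma(0) + c_1
Substituting the second into the first: gamma(0) (1 - phi_1^2) = c_0 + phi_1 c_1, so
  gamma(0) = c_0 / (1 - phi_1^2) = 4 / (1 - (0.531)^2) = 4 / 0.718039 = 5.570728.
  gamma(1) = phi_1 gamma(0) = (0.531)(5.570728) = 2.958057.
Therefore gamma(1) = 2.9581 (to 4 decimal places).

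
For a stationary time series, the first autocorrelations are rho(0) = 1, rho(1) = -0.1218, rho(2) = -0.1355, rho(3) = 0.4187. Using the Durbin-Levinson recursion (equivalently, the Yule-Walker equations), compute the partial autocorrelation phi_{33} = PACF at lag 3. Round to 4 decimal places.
\phi_{33} = 0.3961

The PACF at lag k is phi_{kk}, the last component of the solution
to the Yule-Walker system G_k phi = r_k where
  (G_k)_{ij} = rho(|i - j|), (r_k)_i = rho(i), i,j = 1..k.
Equivalently, Durbin-Levinson gives phi_{kk} iteratively:
  phi_{11} = rho(1)
  phi_{kk} = [rho(k) - sum_{j=1..k-1} phi_{k-1,j} rho(k-j)]
            / [1 - sum_{j=1..k-1} phi_{k-1,j} rho(j)],
  phi_{k,j} = phi_{k-1,j} - phi_{kk} phi_{k-1,k-j},  j = 1..k-1.
Step k = 1:
  phi_11 = rho(1) = -0.1218.
Step k = 2:
  phi_22 = [rho(2) - phi_11 rho(1)] / [1 - phi_11 rho(1)] = [-0.1355 - (-0.1218)(-0.1218)] / [1 - (-0.1218)(-0.1218)]
         = -0.15033524 / 0.98516476 = -0.152599.
  Update: phi_21 = phi_11 - phi_22 phi_11 = -0.1218 - (-0.152599)(-0.1218) = -0.140387.
Step k = 3:
  phi_33 = [rho(3) - phi_21 rho(2) - phi_22 rho(1)] / [1 - phi_21 rho(1) - phi_22 rho(2)]
    numerator   = 0.4187 - (-0.140387)(-0.1355) - (-0.152599)(-0.1218) = 0.38109105
    denominator = 1 - (-0.140387)(-0.1218) - (-0.152599)(-0.1355) = 0.96222374
  phi_33 = 0.38109105 / 0.96222374 = 0.3961.
Therefore phi_{33} = 0.3961.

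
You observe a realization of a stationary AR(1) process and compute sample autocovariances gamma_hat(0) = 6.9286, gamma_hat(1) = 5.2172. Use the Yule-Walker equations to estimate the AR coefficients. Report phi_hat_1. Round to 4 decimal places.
\hat\phi_{1} = 0.7530

The Yule-Walker equations for an AR(p) process read, in matrix form,
  Gamma_p phi = r_p,   with   (Gamma_p)_{ij} = gamma(|i - j|),
                       (r_p)_i = gamma(i),   i,j = 1..p.
Substitute the sample gammas (Toeplitz matrix and right-hand side of size 1):
  Gamma_p = [[6.9286]]
  r_p     = [5.2172]
With p = 1 this is the single equation gamma(0) phi_1 = gamma(1):
  phi_hat_1 = gamma(1) / gamma(0) = 5.2172 / 6.9286 = 0.7530.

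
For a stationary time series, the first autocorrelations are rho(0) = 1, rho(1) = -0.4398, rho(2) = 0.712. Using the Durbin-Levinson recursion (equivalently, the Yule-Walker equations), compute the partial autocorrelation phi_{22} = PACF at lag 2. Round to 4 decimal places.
\phi_{22} = 0.6429

The PACF at lag k is phi_{kk}, the last component of the solution
to the Yule-Walker system G_k phi = r_k where
  (G_k)_{ij} = rho(|i - j|), (r_k)_i = rho(i), i,j = 1..k.
Equivalently, Durbin-Levinson gives phi_{kk} iteratively:
  phi_{11} = rho(1)
  phi_{kk} = [rho(k) - sum_{j=1..k-1} phi_{k-1,j} rho(k-j)]
            / [1 - sum_{j=1..k-1} phi_{k-1,j} rho(j)],
  phi_{k,j} = phi_{k-1,j} - phi_{kk} phi_{k-1,k-j},  j = 1..k-1.
Step k = 1:
  phi_11 = rho(1) = -0.4398.
Step k = 2:
  phi_22 = [rho(2) - phi_11 rho(1)] / [1 - phi_11 rho(1)] = [0.712 - (-0.4398)(-0.4398)] / [1 - (-0.4398)(-0.4398)]
         = 0.51857596 / 0.80657596 = 0.6429.
Therefore phi_{22} = 0.6429.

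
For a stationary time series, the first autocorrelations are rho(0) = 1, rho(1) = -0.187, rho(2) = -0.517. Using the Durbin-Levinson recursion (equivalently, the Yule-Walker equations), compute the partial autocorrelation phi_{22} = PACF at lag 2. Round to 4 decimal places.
\phi_{22} = -0.5720

The PACF at lag k is phi_{kk}, the last component of the solution
to the Yule-Walker system G_k phi = r_k where
  (G_k)_{ij} = rho(|i - j|), (r_k)_i = rho(i), i,j = 1..k.
Equivalently, Durbin-Levinson gives phi_{kk} iteratively:
  phi_{11} = rho(1)
  phi_{kk} = [rho(k) - sum_{j=1..k-1} phi_{k-1,j} rho(k-j)]
            / [1 - sum_{j=1..k-1} phi_{k-1,j} rho(j)],
  phi_{k,j} = phi_{k-1,j} - phi_{kk} phi_{k-1,k-j},  j = 1..k-1.
Step k = 1:
  phi_11 = rho(1) = -0.187.
Step k = 2:
  phi_22 = [rho(2) - phi_11 rho(1)] / [1 - phi_11 rho(1)] = [-0.517 - (-0.187)(-0.187)] / [1 - (-0.187)(-0.187)]
         = -0.551969 / 0.965031 = -0.572.
Therefore phi_{22} = -0.5720.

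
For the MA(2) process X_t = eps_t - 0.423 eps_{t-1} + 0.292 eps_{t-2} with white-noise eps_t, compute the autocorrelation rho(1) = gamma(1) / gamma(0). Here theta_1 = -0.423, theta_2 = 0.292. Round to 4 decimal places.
\rho(1) = -0.4323

For an MA(q) process with theta_0 = 1, the autocovariance is
  gamma(k) = sigma^2 * sum_{i=0..q-k} theta_i * theta_{i+k},
and rho(k) = gamma(k) / gamma(0). Sigma^2 cancels.
  numerator   = (1)*(-0.423) + (-0.423)*(0.292) = -0.546516.
  denominator = (1)^2 + (-0.423)^2 + (0.292)^2 = 1.264193.
  rho(1) = -0.546516 / 1.264193 = -0.4323.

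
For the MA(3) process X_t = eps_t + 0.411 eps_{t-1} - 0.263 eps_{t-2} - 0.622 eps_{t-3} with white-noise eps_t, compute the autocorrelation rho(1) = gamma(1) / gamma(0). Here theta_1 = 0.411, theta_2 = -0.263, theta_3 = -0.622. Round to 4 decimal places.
\rho(1) = 0.2871

For an MA(q) process with theta_0 = 1, the autocovariance is
  gamma(k) = sigma^2 * sum_{i=0..q-k} theta_i * theta_{i+k},
and rho(k) = gamma(k) / gamma(0). Sigma^2 cancels.
  numerator   = (1)*(0.411) + (0.411)*(-0.263) + (-0.263)*(-0.622) = 0.466493.
  denominator = (1)^2 + (0.411)^2 + (-0.263)^2 + (-0.622)^2 = 1.624974.
  rho(1) = 0.466493 / 1.624974 = 0.2871.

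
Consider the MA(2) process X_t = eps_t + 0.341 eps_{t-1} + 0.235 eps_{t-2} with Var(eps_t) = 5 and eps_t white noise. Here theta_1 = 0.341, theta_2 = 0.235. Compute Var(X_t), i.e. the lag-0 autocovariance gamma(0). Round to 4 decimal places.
\gamma(0) = 5.8575

For an MA(q) process X_t = eps_t + sum_i theta_i eps_{t-i} with
Var(eps_t) = sigma^2, the variance is
  gamma(0) = sigma^2 * (1 + sum_i theta_i^2).
  sum_i theta_i^2 = (0.341)^2 + (0.235)^2 = 0.116281 + 0.055225 = 0.171506.
  gamma(0) = 5 * (1 + 0.171506) = 5 * 1.171506 = 5.85753, which rounds to 5.8575.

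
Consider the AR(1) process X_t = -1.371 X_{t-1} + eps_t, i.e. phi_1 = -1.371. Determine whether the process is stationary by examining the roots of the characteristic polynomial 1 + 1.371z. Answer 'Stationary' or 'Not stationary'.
\text{Not stationary}

The AR(p) characteristic polynomial is P(z) = 1 + 1.371z.
Stationarity requires all roots to lie outside the unit circle, i.e. |z| > 1 for every root.
This is linear in z: 1 + (1.371) z = 0  =>  z = -1/(1.371) = -0.729395,  |z| = 0.729395.
Moduli of all roots: 0.7294.
All moduli strictly greater than 1? No.
Verdict: Not stationary.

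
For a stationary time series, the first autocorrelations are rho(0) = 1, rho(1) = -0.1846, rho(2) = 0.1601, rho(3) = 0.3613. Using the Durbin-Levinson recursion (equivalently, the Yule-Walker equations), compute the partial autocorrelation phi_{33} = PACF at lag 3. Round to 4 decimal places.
\phi_{33} = 0.4330

The PACF at lag k is phi_{kk}, the last component of the solution
to the Yule-Walker system G_k phi = r_k where
  (G_k)_{ij} = rho(|i - j|), (r_k)_i = rho(i), i,j = 1..k.
Equivalently, Durbin-Levinson gives phi_{kk} iteratively:
  phi_{11} = rho(1)
  phi_{kk} = [rho(k) - sum_{j=1..k-1} phi_{k-1,j} rho(k-j)]
            / [1 - sum_{j=1..k-1} phi_{k-1,j} rho(j)],
  phi_{k,j} = phi_{k-1,j} - phi_{kk} phi_{k-1,k-j},  j = 1..k-1.
Step k = 1:
  phi_11 = rho(1) = -0.1846.
Step k = 2:
  phi_22 = [rho(2) - phi_11 rho(1)] / [1 - phi_11 rho(1)] = [0.1601 - (-0.1846)(-0.1846)] / [1 - (-0.1846)(-0.1846)]
         = 0.12602284 / 0.96592284 = 0.130469.
  Update: phi_21 = phi_11 - phi_22 phi_11 = -0.1846 - (0.130469)(-0.1846) = -0.160515.
Step k = 3:
  phi_33 = [rho(3) - phi_21 rho(2) - phi_22 rho(1)] / [1 - phi_21 rho(1) - phi_22 rho(2)]
    numerator   = 0.3613 - (-0.160515)(0.1601) - (0.130469)(-0.1846) = 0.41108307
    denominator = 1 - (-0.160515)(-0.1846) - (0.130469)(0.1601) = 0.94948079
  phi_33 = 0.41108307 / 0.94948079 = 0.433.
Therefore phi_{33} = 0.4330.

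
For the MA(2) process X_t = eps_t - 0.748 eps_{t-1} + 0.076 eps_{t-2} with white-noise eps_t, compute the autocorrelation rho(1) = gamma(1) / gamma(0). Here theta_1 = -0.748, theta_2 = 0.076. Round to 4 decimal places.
\rho(1) = -0.5142

For an MA(q) process with theta_0 = 1, the autocovariance is
  gamma(k) = sigma^2 * sum_{i=0..q-k} theta_i * theta_{i+k},
and rho(k) = gamma(k) / gamma(0). Sigma^2 cancels.
  numerator   = (1)*(-0.748) + (-0.748)*(0.076) = -0.804848.
  denominator = (1)^2 + (-0.748)^2 + (0.076)^2 = 1.56528.
  rho(1) = -0.804848 / 1.56528 = -0.5142.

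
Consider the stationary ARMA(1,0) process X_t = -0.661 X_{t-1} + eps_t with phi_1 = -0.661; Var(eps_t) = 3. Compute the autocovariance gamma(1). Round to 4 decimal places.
\gamma(1) = -3.5217

Multiply the model equation by X_{t-k} and take expectations. With theta_0 = psi_0 = 1 and psi_j the MA(infinity) weights, this gives
  gamma(k) - sum_i phi_i gamma(k-i) = c_k,
  c_k = sigma^2 * sum_{j=k..q} theta_j psi_{j-k}   (c_k = 0 for k > q),
using gamma(-m) = gamma(m).
Pure AR (q = 0): c_0 = sigma^2 = 3, c_k = 0 for k >= 1.
Equations for k = 0 and k = 1 (AR order 1):
  gamma(0) = phi_1 gamma(1) + c_0
  gamma(1) = phi_1 gamma(0) + c_1
Substituting the second into the first: gamma(0) (1 - phi_1^2) = c_0 + phi_1 c_1, so
  gamma(0) = c_0 / (1 - phi_1^2) = 3 / (1 - (-0.661)^2) = 3 / 0.563079 = 5.327849.
  gamma(1) = phi_1 gamma(0) = (-0.661)(5.327849) = -3.521708.
Therefore gamma(1) = -3.5217 (to 4 decimal places).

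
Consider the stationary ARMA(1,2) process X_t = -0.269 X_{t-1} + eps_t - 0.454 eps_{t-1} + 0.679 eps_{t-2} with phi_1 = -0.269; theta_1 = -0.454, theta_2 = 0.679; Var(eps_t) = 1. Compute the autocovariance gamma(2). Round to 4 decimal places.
\gamma(2) = 1.1029

Multiply the model equation by X_{t-k} and take expectations. With theta_0 = psi_0 = 1 and psi_j the MA(infinity) weights, this gives
  gamma(k) - sum_i phi_i gamma(k-i) = c_k,
  c_k = sigma^2 * sum_{j=k..q} theta_j psi_{j-k}   (c_k = 0 for k > q),
using gamma(-m) = gamma(m).
psi-weights needed (psi_j = theta_j + sum_i phi_i psi_{j-i}):
  psi_1 = theta_1 + phi_1 = -0.454 + (-0.269) = -0.723
  psi_2 = theta_2 + phi_1 psi_1 = 0.679 + (-0.269)(-0.723) = 0.873487
Right-hand sides:
  c_0 = sigma^2 (1 + theta_1 psi_1 + theta_2 psi_2) = 1 * (1 + (-0.454)(-0.723) + (0.679)(0.873487)) = 1 * 1.92134 = 1.92134
  c_1 = sigma^2 (theta_1 + theta_2 psi_1) = 1 * (-0.454 + (0.679)(-0.723)) = -0.944917
  c_2 = sigma^2 theta_2 = 1 * (0.679) = 0.679
Equations for k = 0 and k = 1 (AR order 1):
  gamma(0) = phi_1 gamma(1) + c_0
  gamma(1) = phi_1 gamma(0) + c_1
Substituting the second into the first: gamma(0) (1 - phi_1^2) = c_0 + phi_1 c_1, so
  gamma(0) = (c_0 + phi_1 c_1) / (1 - phi_1^2) = (1.92134 + (-0.269)(-0.944917)) / (1 - (-0.269)^2) = 2.175522 / 0.927639 = 2.345225.
  gamma(1) = phi_1 gamma(0) + c_1 = (-0.269)(2.345225) + (-0.944917) = -1.575783.
For k = 2: gamma(2) = phi_1 gamma(1) + c_2
  = (-0.269)(-1.575783) + (0.679) = 1.102886.
Therefore gamma(2) = 1.1029 (to 4 decimal places).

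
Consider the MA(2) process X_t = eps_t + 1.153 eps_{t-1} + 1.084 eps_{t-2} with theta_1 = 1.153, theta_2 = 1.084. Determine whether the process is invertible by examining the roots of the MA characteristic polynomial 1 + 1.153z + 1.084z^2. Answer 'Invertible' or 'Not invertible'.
\text{Not invertible}

The MA(q) characteristic polynomial is P(z) = 1 + 1.153z + 1.084z^2.
Invertibility requires all roots to lie outside the unit circle, i.e. |z| > 1 for every root.
Set 1 + (1.153) z + (1.084) z^2 = 0, i.e. a z^2 + b z + c = 0 with a = 1.084, b = 1.153, c = 1.
Discriminant D = b^2 - 4ac = (1.153)^2 - 4*(1.084)*1 = 1.329409 - (4.336) = -3.006591.
D < 0, so the roots are the complex-conjugate pair z = (-b +/- i sqrt(-D)) / (2a) = -0.5318 +/- 0.7998i.
For a conjugate pair |z|^2 = z * conj(z) = (product of roots) = c/a = 1/(1.084) = 0.922509, so |z| = sqrt(0.922509) = 0.9605 for both roots.
Moduli of all roots: 0.9605, 0.9605.
All moduli strictly greater than 1? No.
Verdict: Not invertible.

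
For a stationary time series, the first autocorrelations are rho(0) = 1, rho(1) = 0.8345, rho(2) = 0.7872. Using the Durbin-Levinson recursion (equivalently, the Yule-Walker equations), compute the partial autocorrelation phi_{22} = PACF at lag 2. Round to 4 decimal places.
\phi_{22} = 0.2991

The PACF at lag k is phi_{kk}, the last component of the solution
to the Yule-Walker system G_k phi = r_k where
  (G_k)_{ij} = rho(|i - j|), (r_k)_i = rho(i), i,j = 1..k.
Equivalently, Durbin-Levinson gives phi_{kk} iteratively:
  phi_{11} = rho(1)
  phi_{kk} = [rho(k) - sum_{j=1..k-1} phi_{k-1,j} rho(k-j)]
            / [1 - sum_{j=1..k-1} phi_{k-1,j} rho(j)],
  phi_{k,j} = phi_{k-1,j} - phi_{kk} phi_{k-1,k-j},  j = 1..k-1.
Step k = 1:
  phi_11 = rho(1) = 0.8345.
Step k = 2:
  phi_22 = [rho(2) - phi_11 rho(1)] / [1 - phi_11 rho(1)] = [0.7872 - (0.8345)(0.8345)] / [1 - (0.8345)(0.8345)]
         = 0.09080975 / 0.30360975 = 0.2991.
Therefore phi_{22} = 0.2991.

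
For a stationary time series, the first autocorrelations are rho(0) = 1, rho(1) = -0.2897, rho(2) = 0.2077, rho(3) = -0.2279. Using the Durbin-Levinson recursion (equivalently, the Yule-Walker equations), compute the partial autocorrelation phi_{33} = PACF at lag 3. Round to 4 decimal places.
\phi_{33} = -0.1520

The PACF at lag k is phi_{kk}, the last component of the solution
to the Yule-Walker system G_k phi = r_k where
  (G_k)_{ij} = rho(|i - j|), (r_k)_i = rho(i), i,j = 1..k.
Equivalently, Durbin-Levinson gives phi_{kk} iteratively:
  phi_{11} = rho(1)
  phi_{kk} = [rho(k) - sum_{j=1..k-1} phi_{k-1,j} rho(k-j)]
            / [1 - sum_{j=1..k-1} phi_{k-1,j} rho(j)],
  phi_{k,j} = phi_{k-1,j} - phi_{kk} phi_{k-1,k-j},  j = 1..k-1.
Step k = 1:
  phi_11 = rho(1) = -0.2897.
Step k = 2:
  phi_22 = [rho(2) - phi_11 rho(1)] / [1 - phi_11 rho(1)] = [0.2077 - (-0.2897)(-0.2897)] / [1 - (-0.2897)(-0.2897)]
         = 0.12377391 / 0.91607391 = 0.135113.
  Update: phi_21 = phi_11 - phi_22 phi_11 = -0.2897 - (0.135113)(-0.2897) = -0.250558.
Step k = 3:
  phi_33 = [rho(3) - phi_21 rho(2) - phi_22 rho(1)] / [1 - phi_21 rho(1) - phi_22 rho(2)]
    numerator   = -0.2279 - (-0.250558)(0.2077) - (0.135113)(-0.2897) = -0.13671681
    denominator = 1 - (-0.250558)(-0.2897) - (0.135113)(0.2077) = 0.89935039
  phi_33 = -0.13671681 / 0.89935039 = -0.152.
Therefore phi_{33} = -0.1520.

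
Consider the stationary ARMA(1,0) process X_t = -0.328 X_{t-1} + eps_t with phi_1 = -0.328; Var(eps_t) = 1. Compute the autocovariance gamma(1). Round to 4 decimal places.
\gamma(1) = -0.3675

Multiply the model equation by X_{t-k} and take expectations. With theta_0 = psi_0 = 1 and psi_j the MA(infinity) weights, this gives
  gamma(k) - sum_i phi_i gamma(k-i) = c_k,
  c_k = sigma^2 * sum_{j=k..q} theta_j psi_{j-k}   (c_k = 0 for k > q),
using gamma(-m) = gamma(m).
Pure AR (q = 0): c_0 = sigma^2 = 1, c_k = 0 for k >= 1.
Equations for k = 0 and k = 1 (AR order 1):
  gamma(0) = phi_1 gamma(1) + c_0
  gamma(1) = phi_1 gamma(0) + c_1
Substituting the second into the first: gamma(0) (1 - phi_1^2) = c_0 + phi_1 c_1, so
  gamma(0) = c_0 / (1 - phi_1^2) = 1 / (1 - (-0.328)^2) = 1 / 0.892416 = 1.120554.
  gamma(1) = phi_1 gamma(0) = (-0.328)(1.120554) = -0.367542.
Therefore gamma(1) = -0.3675 (to 4 decimal places).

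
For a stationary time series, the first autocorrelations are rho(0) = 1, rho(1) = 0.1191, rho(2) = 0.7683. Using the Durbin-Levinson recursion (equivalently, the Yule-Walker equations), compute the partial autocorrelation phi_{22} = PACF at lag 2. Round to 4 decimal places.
\phi_{22} = 0.7650

The PACF at lag k is phi_{kk}, the last component of the solution
to the Yule-Walker system G_k phi = r_k where
  (G_k)_{ij} = rho(|i - j|), (r_k)_i = rho(i), i,j = 1..k.
Equivalently, Durbin-Levinson gives phi_{kk} iteratively:
  phi_{11} = rho(1)
  phi_{kk} = [rho(k) - sum_{j=1..k-1} phi_{k-1,j} rho(k-j)]
            / [1 - sum_{j=1..k-1} phi_{k-1,j} rho(j)],
  phi_{k,j} = phi_{k-1,j} - phi_{kk} phi_{k-1,k-j},  j = 1..k-1.
Step k = 1:
  phi_11 = rho(1) = 0.1191.
Step k = 2:
  phi_22 = [rho(2) - phi_11 rho(1)] / [1 - phi_11 rho(1)] = [0.7683 - (0.1191)(0.1191)] / [1 - (0.1191)(0.1191)]
         = 0.75411519 / 0.98581519 = 0.765.
Therefore phi_{22} = 0.7650.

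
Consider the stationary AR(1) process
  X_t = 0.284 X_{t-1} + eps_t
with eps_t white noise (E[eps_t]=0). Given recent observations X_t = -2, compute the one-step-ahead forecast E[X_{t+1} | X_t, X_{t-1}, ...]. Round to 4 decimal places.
E[X_{t+1} \mid \mathcal F_t] = -0.5680

For an AR(p) model X_t = c + sum_i phi_i X_{t-i} + eps_t, the
one-step-ahead conditional mean is
  E[X_{t+1} | X_t, ...] = c + sum_i phi_i X_{t+1-i}.
Substitute known values:
  E[X_{t+1} | ...] = (0.284) * (-2)
                   = -0.5680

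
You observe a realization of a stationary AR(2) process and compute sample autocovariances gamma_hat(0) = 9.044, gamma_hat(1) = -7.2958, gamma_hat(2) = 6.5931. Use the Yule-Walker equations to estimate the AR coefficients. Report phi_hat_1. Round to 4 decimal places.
\hat\phi_{1} = -0.6260

The Yule-Walker equations for an AR(p) process read, in matrix form,
  Gamma_p phi = r_p,   with   (Gamma_p)_{ij} = gamma(|i - j|),
                       (r_p)_i = gamma(i),   i,j = 1..p.
Substitute the sample gammas (Toeplitz matrix and right-hand side of size 2):
  Gamma_p = [[9.044, -7.2958], [-7.2958, 9.044]]
  r_p     = [-7.2958, 6.5931]
Written out:
  9.044 phi_1 - 7.2958 phi_2 = -7.2958
  -7.2958 phi_1 + 9.044 phi_2 = 6.5931
Solve by Cramer's rule:
  det = gamma(0)^2 - gamma(1)^2 = (9.044)^2 - (-7.2958)^2 = 81.793936 - 53.22869764 = 28.56523836
  phi_hat_1 = [gamma(1) gamma(0) - gamma(1) gamma(2)] / det = [(-7.2958)(9.044) - (-7.2958)(6.5931)] / 28.56523836 = -17.88127622 / 28.56523836 = -0.626
  phi_hat_2 = [gamma(0) gamma(2) - gamma(1)^2] / det = [(9.044)(6.5931) - (-7.2958)^2] / 28.56523836 = 6.39929876 / 28.56523836 = 0.224
So phi_hat = [-0.6260, 0.2240].
Therefore phi_hat_1 = -0.6260.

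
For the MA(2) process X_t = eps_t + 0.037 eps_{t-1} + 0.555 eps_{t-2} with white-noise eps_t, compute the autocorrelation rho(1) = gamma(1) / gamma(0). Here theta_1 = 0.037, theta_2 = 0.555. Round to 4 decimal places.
\rho(1) = 0.0439

For an MA(q) process with theta_0 = 1, the autocovariance is
  gamma(k) = sigma^2 * sum_{i=0..q-k} theta_i * theta_{i+k},
and rho(k) = gamma(k) / gamma(0). Sigma^2 cancels.
  numerator   = (1)*(0.037) + (0.037)*(0.555) = 0.057535.
  denominator = (1)^2 + (0.037)^2 + (0.555)^2 = 1.309394.
  rho(1) = 0.057535 / 1.309394 = 0.0439.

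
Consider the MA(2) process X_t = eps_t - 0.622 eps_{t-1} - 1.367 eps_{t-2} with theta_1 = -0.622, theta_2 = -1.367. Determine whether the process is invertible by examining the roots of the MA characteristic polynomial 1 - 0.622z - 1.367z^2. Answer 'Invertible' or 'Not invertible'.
\text{Not invertible}

The MA(q) characteristic polynomial is P(z) = 1 - 0.622z - 1.367z^2.
Invertibility requires all roots to lie outside the unit circle, i.e. |z| > 1 for every root.
Set 1 + (-0.622) z + (-1.367) z^2 = 0, i.e. a z^2 + b z + c = 0 with a = -1.367, b = -0.622, c = 1.
Discriminant D = b^2 - 4ac = (-0.622)^2 - 4*(-1.367)*1 = 0.386884 - (-5.468) = 5.854884.
D >= 0, so the roots are real: z = (-b +/- sqrt(D)) / (2a) = (0.622 +/- 2.419687) / (-2.734).
  z_1 = (0.622 + 2.419687) / (-2.734) = -1.1125,   |z_1| = 1.1125.
  z_2 = (0.622 - 2.419687) / (-2.734) = 0.6575,   |z_2| = 0.6575.
Moduli of all roots: 1.1125, 0.6575.
All moduli strictly greater than 1? No.
Verdict: Not invertible.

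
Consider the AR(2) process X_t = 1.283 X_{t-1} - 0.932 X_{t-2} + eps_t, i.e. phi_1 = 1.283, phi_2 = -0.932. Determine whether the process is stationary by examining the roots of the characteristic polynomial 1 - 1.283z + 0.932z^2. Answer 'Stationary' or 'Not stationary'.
\text{Stationary}

The AR(p) characteristic polynomial is P(z) = 1 - 1.283z + 0.932z^2.
Stationarity requires all roots to lie outside the unit circle, i.e. |z| > 1 for every root.
Set 1 + (-1.283) z + (0.932) z^2 = 0, i.e. a z^2 + b z + c = 0 with a = 0.932, b = -1.283, c = 1.
Discriminant D = b^2 - 4ac = (-1.283)^2 - 4*(0.932)*1 = 1.646089 - (3.728) = -2.081911.
D < 0, so the roots are the complex-conjugate pair z = (-b +/- i sqrt(-D)) / (2a) = 0.6883 +/- 0.7741i.
For a conjugate pair |z|^2 = z * conj(z) = (product of roots) = c/a = 1/(0.932) = 1.072961, so |z| = sqrt(1.072961) = 1.0358 for both roots.
Moduli of all roots: 1.0358, 1.0358.
All moduli strictly greater than 1? Yes.
Verdict: Stationary.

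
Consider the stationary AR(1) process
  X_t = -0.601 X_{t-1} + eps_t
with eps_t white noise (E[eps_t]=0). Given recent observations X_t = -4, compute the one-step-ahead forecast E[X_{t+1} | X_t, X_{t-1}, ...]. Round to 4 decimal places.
E[X_{t+1} \mid \mathcal F_t] = 2.4040

For an AR(p) model X_t = c + sum_i phi_i X_{t-i} + eps_t, the
one-step-ahead conditional mean is
  E[X_{t+1} | X_t, ...] = c + sum_i phi_i X_{t+1-i}.
Substitute known values:
  E[X_{t+1} | ...] = (-0.601) * (-4)
                   = 2.4040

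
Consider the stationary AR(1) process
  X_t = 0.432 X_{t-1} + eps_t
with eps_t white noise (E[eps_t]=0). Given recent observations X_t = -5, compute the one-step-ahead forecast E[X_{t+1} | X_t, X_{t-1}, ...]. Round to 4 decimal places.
E[X_{t+1} \mid \mathcal F_t] = -2.1600

For an AR(p) model X_t = c + sum_i phi_i X_{t-i} + eps_t, the
one-step-ahead conditional mean is
  E[X_{t+1} | X_t, ...] = c + sum_i phi_i X_{t+1-i}.
Substitute known values:
  E[X_{t+1} | ...] = (0.432) * (-5)
                   = -2.1600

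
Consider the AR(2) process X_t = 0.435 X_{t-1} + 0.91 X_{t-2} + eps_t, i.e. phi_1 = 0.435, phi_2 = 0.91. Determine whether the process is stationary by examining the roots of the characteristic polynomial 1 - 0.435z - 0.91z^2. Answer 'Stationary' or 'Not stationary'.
\text{Not stationary}

The AR(p) characteristic polynomial is P(z) = 1 - 0.435z - 0.91z^2.
Stationarity requires all roots to lie outside the unit circle, i.e. |z| > 1 for every root.
Set 1 + (-0.435) z + (-0.91) z^2 = 0, i.e. a z^2 + b z + c = 0 with a = -0.91, b = -0.435, c = 1.
Discriminant D = b^2 - 4ac = (-0.435)^2 - 4*(-0.91)*1 = 0.189225 - (-3.64) = 3.829225.
D >= 0, so the roots are real: z = (-b +/- sqrt(D)) / (2a) = (0.435 +/- 1.956841) / (-1.82).
  z_1 = (0.435 + 1.956841) / (-1.82) = -1.3142,   |z_1| = 1.3142.
  z_2 = (0.435 - 1.956841) / (-1.82) = 0.8362,   |z_2| = 0.8362.
Moduli of all roots: 1.3142, 0.8362.
All moduli strictly greater than 1? No.
Verdict: Not stationary.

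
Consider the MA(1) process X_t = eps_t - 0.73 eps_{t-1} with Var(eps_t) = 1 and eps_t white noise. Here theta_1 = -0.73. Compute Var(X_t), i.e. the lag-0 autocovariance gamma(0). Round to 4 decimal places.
\gamma(0) = 1.5329

For an MA(q) process X_t = eps_t + sum_i theta_i eps_{t-i} with
Var(eps_t) = sigma^2, the variance is
  gamma(0) = sigma^2 * (1 + sum_i theta_i^2).
  sum_i theta_i^2 = (-0.73)^2 = 0.5329.
  gamma(0) = 1 * (1 + 0.5329) = 1 * 1.5329 = 1.5329.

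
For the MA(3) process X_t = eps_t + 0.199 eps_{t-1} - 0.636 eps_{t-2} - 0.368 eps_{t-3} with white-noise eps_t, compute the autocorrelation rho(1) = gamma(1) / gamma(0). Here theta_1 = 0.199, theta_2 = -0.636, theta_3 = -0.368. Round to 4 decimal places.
\rho(1) = 0.1940

For an MA(q) process with theta_0 = 1, the autocovariance is
  gamma(k) = sigma^2 * sum_{i=0..q-k} theta_i * theta_{i+k},
and rho(k) = gamma(k) / gamma(0). Sigma^2 cancels.
  numerator   = (1)*(0.199) + (0.199)*(-0.636) + (-0.636)*(-0.368) = 0.306484.
  denominator = (1)^2 + (0.199)^2 + (-0.636)^2 + (-0.368)^2 = 1.579521.
  rho(1) = 0.306484 / 1.579521 = 0.1940.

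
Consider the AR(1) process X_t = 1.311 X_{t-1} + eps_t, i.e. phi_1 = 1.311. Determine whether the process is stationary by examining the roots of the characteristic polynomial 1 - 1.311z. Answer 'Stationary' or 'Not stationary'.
\text{Not stationary}

The AR(p) characteristic polynomial is P(z) = 1 - 1.311z.
Stationarity requires all roots to lie outside the unit circle, i.e. |z| > 1 for every root.
This is linear in z: 1 + (-1.311) z = 0  =>  z = -1/(-1.311) = 0.762777,  |z| = 0.762777.
Moduli of all roots: 0.7628.
All moduli strictly greater than 1? No.
Verdict: Not stationary.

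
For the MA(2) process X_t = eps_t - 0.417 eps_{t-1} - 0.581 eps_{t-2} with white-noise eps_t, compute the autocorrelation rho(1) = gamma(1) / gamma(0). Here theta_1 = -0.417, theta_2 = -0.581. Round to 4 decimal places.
\rho(1) = -0.1156

For an MA(q) process with theta_0 = 1, the autocovariance is
  gamma(k) = sigma^2 * sum_{i=0..q-k} theta_i * theta_{i+k},
and rho(k) = gamma(k) / gamma(0). Sigma^2 cancels.
  numerator   = (1)*(-0.417) + (-0.417)*(-0.581) = -0.174723.
  denominator = (1)^2 + (-0.417)^2 + (-0.581)^2 = 1.51145.
  rho(1) = -0.174723 / 1.51145 = -0.1156.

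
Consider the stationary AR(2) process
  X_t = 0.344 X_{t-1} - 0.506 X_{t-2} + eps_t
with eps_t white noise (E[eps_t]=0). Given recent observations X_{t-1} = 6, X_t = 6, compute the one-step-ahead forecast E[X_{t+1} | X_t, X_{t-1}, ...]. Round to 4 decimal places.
E[X_{t+1} \mid \mathcal F_t] = -0.9720

For an AR(p) model X_t = c + sum_i phi_i X_{t-i} + eps_t, the
one-step-ahead conditional mean is
  E[X_{t+1} | X_t, ...] = c + sum_i phi_i X_{t+1-i}.
Substitute known values:
  E[X_{t+1} | ...] = (0.344) * (6) + (-0.506) * (6)
                   = -0.9720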